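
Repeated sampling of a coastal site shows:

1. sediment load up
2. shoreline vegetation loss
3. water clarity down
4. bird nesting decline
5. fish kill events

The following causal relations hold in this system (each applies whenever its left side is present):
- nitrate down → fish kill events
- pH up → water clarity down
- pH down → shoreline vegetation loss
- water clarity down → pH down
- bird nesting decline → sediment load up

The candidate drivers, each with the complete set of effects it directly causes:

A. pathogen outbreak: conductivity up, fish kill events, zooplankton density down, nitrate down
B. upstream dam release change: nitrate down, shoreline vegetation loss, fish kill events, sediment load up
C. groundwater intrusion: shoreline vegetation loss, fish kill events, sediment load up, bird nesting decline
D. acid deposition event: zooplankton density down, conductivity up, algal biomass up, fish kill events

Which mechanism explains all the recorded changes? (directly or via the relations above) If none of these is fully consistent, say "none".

none

Per-candidate check:
(A) pathogen outbreak — sediment load up -; shoreline vegetation loss -; water clarity down -; bird nesting decline -; fish kill events +
(B) upstream dam release change — does not account for water clarity down, bird nesting decline
(C) groundwater intrusion — sediment load up +; shoreline vegetation loss +; water clarity down -; bird nesting decline +; fish kill events +
(D) acid deposition event — does not account for sediment load up, shoreline vegetation loss, water clarity down, bird nesting decline
No candidate is consistent with all observations.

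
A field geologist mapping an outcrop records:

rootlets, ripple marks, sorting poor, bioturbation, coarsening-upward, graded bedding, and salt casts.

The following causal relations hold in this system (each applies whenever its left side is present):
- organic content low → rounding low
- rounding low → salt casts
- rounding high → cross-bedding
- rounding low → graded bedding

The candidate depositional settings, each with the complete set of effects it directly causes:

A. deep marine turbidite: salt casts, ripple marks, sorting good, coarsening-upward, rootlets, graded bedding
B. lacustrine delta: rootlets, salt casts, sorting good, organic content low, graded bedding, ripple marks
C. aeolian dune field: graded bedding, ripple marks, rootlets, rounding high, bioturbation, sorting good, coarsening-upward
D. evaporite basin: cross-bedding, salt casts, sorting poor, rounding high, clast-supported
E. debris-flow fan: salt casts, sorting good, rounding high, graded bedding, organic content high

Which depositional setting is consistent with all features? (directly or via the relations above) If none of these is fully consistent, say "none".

none

Checking each candidate against the observations:
(A) deep marine turbidite — fails on sorting poor, bioturbation (predicts sorting good, not sorting poor)
(B) lacustrine delta — fails on sorting poor, bioturbation, coarsening-upward (predicts sorting good, not sorting poor)
(C) aeolian dune field — rootlets yes; ripple marks yes; sorting poor NO; bioturbation yes; coarsening-upward yes; graded bedding yes; salt casts NO
(D) evaporite basin — does not account for rootlets, ripple marks, bioturbation, coarsening-upward, graded bedding
(E) debris-flow fan — fails on rootlets, ripple marks, sorting poor, bioturbation, coarsening-upward (predicts sorting good, not sorting poor)
None of the listed candidates fits everything.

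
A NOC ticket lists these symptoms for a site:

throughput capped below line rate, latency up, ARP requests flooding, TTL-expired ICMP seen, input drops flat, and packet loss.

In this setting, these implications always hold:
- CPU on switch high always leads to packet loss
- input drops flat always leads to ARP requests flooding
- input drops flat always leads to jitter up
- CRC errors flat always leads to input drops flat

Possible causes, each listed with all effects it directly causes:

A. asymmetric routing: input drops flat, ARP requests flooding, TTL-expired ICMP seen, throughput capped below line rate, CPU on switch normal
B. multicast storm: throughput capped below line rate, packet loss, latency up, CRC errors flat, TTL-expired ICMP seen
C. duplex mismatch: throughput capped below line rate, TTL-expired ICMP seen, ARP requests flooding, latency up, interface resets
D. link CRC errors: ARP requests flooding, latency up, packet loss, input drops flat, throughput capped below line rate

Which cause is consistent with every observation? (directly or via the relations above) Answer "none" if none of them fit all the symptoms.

For each candidate, compare predicted effects to what was observed:
(A) asymmetric routing — throughput capped below line rate ✓; latency up ✗; ARP requests flooding ✓; TTL-expired ICMP seen ✓; input drops flat ✓; packet loss ✗
(B) multicast storm — throughput capped below line rate ✓; latency up ✓; ARP requests flooding ✓ (via CRC errors flat → input drops flat → ARP requests flooding); TTL-expired ICMP seen ✓; input drops flat ✓ (via CRC errors flat → input drops flat); packet loss ✓
(C) duplex mismatch — does not account for input drops flat, packet loss
(D) link CRC errors — throughput capped below line rate ✓; latency up ✓; ARP requests flooding ✓; TTL-expired ICMP seen ✗; input drops flat ✓; packet loss ✓
Only (B) is consistent with every observation.

B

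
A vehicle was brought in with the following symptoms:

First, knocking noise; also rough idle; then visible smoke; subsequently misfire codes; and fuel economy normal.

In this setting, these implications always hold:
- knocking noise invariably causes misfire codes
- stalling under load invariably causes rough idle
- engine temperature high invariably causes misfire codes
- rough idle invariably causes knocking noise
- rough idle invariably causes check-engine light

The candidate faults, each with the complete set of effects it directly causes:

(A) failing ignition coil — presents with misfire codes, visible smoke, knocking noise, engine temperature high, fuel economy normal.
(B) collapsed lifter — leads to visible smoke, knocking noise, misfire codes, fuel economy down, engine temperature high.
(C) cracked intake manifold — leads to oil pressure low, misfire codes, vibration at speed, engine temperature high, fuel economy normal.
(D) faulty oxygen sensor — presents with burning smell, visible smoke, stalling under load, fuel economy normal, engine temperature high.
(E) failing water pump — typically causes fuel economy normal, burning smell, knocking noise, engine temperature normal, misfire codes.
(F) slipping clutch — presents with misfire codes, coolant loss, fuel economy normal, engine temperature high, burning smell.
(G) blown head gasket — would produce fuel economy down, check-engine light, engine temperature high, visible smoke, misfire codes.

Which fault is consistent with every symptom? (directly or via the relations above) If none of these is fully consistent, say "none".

D

Checking each candidate against the observations:
(A) failing ignition coil — does not account for rough idle
(B) collapsed lifter — knocking noise match; rough idle miss; visible smoke match; misfire codes match; fuel economy normal miss
(C) cracked intake manifold — does not account for knocking noise, rough idle, visible smoke
(D) faulty oxygen sensor — accounts for every observation (knocking noise through stalling under load → rough idle → knocking noise)
(E) failing water pump — does not account for rough idle, visible smoke
(F) slipping clutch — knocking noise miss; rough idle miss; visible smoke miss; misfire codes match; fuel economy normal match
(G) blown head gasket — fails on knocking noise, rough idle, fuel economy normal (predicts fuel economy down, not fuel economy normal)
(D) alone accounts for all the evidence.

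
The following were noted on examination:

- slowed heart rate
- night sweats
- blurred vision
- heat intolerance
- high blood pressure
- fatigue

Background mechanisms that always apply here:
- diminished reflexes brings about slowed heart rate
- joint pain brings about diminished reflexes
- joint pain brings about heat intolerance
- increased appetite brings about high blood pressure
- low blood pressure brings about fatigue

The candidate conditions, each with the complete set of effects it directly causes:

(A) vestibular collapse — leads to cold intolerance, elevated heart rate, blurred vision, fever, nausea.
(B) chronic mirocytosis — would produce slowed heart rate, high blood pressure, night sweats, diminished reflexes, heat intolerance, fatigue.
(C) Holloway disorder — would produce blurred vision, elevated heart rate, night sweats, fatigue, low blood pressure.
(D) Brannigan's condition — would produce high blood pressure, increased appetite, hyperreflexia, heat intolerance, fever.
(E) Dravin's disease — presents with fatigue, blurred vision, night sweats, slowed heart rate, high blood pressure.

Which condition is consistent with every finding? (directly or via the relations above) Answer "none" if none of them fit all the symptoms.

For each candidate, compare predicted effects to what was observed:
(A) vestibular collapse — fails on slowed heart rate, night sweats, heat intolerance, high blood pressure, fatigue (predicts elevated heart rate, not slowed heart rate; predicts cold intolerance, not heat intolerance)
(B) chronic mirocytosis — does not account for blurred vision
(C) Holloway disorder — fails on slowed heart rate, heat intolerance, high blood pressure (predicts elevated heart rate, not slowed heart rate; predicts low blood pressure, not high blood pressure)
(D) Brannigan's condition — does not account for slowed heart rate, night sweats, blurred vision, fatigue
(E) Dravin's disease — does not account for heat intolerance
None of the listed candidates fits everything.

none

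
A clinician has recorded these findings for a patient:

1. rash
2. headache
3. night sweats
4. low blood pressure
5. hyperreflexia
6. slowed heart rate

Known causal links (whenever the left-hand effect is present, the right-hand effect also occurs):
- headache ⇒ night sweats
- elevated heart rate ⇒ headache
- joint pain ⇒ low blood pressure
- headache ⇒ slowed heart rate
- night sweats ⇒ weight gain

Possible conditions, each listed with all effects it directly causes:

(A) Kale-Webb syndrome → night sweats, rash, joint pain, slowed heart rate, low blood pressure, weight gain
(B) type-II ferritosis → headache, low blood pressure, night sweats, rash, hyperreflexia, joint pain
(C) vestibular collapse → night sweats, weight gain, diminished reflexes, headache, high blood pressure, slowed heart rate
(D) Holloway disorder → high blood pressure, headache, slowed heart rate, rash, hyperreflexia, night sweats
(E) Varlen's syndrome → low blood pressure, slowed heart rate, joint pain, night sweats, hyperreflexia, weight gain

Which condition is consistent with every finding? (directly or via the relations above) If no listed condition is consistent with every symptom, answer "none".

For each candidate, compare predicted effects to what was observed:
(A) Kale-Webb syndrome — rash yes; headache NO; night sweats yes; low blood pressure yes; hyperreflexia NO; slowed heart rate yes
(B) type-II ferritosis — accounts for every observation (slowed heart rate via headache → slowed heart rate)
(C) vestibular collapse — rash NO; headache yes; night sweats yes; low blood pressure NO; hyperreflexia NO; slowed heart rate yes
(D) Holloway disorder — fails on low blood pressure (predicts high blood pressure, not low blood pressure)
(E) Varlen's syndrome — does not account for rash, headache
(B) alone accounts for all the evidence.

B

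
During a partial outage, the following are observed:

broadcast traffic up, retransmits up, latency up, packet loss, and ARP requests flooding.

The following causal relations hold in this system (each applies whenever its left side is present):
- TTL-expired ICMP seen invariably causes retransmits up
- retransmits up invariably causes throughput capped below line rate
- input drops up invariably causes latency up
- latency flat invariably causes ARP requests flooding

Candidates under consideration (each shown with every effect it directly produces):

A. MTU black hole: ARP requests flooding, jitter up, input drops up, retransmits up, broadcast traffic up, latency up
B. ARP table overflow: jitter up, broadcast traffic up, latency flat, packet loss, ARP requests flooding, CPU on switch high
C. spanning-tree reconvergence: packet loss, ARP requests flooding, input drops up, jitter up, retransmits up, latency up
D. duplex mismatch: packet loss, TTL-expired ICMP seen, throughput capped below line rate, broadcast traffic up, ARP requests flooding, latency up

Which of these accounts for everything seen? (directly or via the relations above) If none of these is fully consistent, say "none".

D

Checking each candidate against the observations:
(A) MTU black hole — broadcast traffic up ✓; retransmits up ✓; latency up ✓; packet loss ✗; ARP requests flooding ✓
(B) ARP table overflow — fails on retransmits up, latency up (predicts latency flat, not latency up)
(C) spanning-tree reconvergence — does not account for broadcast traffic up
(D) duplex mismatch — accounts for every observation (retransmits up by TTL-expired ICMP seen → retransmits up)
Only (D) is consistent with every observation.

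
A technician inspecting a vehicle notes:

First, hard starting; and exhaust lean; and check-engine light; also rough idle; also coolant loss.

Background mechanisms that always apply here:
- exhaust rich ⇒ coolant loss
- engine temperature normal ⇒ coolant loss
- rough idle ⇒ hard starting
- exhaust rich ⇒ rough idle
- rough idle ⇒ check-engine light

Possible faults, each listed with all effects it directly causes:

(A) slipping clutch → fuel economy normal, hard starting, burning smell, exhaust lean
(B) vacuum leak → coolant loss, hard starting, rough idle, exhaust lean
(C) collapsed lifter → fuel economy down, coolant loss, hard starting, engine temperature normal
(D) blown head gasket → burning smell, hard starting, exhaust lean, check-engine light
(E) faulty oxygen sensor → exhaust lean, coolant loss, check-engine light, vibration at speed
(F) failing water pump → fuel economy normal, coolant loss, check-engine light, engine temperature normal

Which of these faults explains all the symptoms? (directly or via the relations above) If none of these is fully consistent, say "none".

B

Testing each hypothesis:
(A) slipping clutch — does not account for check-engine light, rough idle, coolant loss
(B) vacuum leak — hard starting +; exhaust lean +; check-engine light + (by rough idle → check-engine light); rough idle +; coolant loss +
(C) collapsed lifter — hard starting +; exhaust lean -; check-engine light -; rough idle -; coolant loss +
(D) blown head gasket — hard starting +; exhaust lean +; check-engine light +; rough idle -; coolant loss -
(E) faulty oxygen sensor — does not account for hard starting, rough idle
(F) failing water pump — does not account for hard starting, exhaust lean, rough idle
Only (B) is consistent with every observation.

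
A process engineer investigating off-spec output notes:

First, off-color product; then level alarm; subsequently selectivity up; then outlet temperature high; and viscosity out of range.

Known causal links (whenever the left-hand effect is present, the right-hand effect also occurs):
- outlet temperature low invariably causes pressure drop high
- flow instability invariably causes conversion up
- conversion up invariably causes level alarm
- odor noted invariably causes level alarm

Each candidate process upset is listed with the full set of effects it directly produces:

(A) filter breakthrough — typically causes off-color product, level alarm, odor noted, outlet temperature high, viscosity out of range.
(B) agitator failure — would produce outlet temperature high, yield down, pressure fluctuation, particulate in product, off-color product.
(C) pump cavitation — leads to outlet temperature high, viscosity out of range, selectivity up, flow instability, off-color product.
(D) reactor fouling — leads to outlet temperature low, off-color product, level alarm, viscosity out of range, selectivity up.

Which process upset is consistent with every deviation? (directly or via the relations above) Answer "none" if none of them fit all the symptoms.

C

Testing each hypothesis:
(A) filter breakthrough — off-color product +; level alarm +; selectivity up -; outlet temperature high +; viscosity out of range +
(B) agitator failure — off-color product +; level alarm -; selectivity up -; outlet temperature high +; viscosity out of range -
(C) pump cavitation — off-color product +; level alarm + (through flow instability → conversion up → level alarm); selectivity up +; outlet temperature high +; viscosity out of range +
(D) reactor fouling — off-color product +; level alarm +; selectivity up +; outlet temperature high -; viscosity out of range +
(C) alone accounts for all the evidence.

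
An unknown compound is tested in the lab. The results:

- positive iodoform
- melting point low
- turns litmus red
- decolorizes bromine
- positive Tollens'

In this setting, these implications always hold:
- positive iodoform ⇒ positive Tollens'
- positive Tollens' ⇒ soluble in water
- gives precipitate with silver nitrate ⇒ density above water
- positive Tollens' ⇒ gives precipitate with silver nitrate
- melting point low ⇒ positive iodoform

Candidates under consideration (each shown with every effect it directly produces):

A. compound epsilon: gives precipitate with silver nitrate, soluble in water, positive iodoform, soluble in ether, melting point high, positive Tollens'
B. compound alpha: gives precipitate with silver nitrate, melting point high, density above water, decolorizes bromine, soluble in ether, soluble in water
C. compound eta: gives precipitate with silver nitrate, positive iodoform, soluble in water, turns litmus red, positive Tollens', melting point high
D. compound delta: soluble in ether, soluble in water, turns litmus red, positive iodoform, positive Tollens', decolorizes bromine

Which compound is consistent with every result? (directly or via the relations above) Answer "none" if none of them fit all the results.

Per-candidate check:
(A) compound epsilon — positive iodoform ✓; melting point low ✗; turns litmus red ✗; decolorizes bromine ✗; positive Tollens' ✓
(B) compound alpha — fails on positive iodoform, melting point low, turns litmus red, positive Tollens' (predicts melting point high, not melting point low)
(C) compound eta — fails on melting point low, decolorizes bromine (predicts melting point high, not melting point low)
(D) compound delta — positive iodoform ✓; melting point low ✗; turns litmus red ✓; decolorizes bromine ✓; positive Tollens' ✓
Every candidate fails on at least one observation.

none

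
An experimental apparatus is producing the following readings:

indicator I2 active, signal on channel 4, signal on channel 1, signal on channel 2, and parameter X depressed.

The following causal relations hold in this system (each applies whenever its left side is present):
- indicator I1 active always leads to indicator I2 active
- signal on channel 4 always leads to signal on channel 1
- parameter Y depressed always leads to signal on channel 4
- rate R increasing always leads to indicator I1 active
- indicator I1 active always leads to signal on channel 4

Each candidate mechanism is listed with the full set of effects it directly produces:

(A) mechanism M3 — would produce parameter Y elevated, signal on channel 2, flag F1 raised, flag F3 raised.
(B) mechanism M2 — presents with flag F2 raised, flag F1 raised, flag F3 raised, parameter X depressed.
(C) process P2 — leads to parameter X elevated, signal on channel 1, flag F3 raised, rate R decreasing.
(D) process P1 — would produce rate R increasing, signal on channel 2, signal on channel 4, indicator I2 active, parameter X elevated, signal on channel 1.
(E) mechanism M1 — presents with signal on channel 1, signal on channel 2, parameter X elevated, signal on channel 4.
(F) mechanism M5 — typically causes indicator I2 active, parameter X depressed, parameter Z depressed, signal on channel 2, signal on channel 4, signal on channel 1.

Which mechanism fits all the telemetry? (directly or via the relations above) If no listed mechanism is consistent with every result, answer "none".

Checking each candidate against the observations:
(A) mechanism M3 — indicator I2 active ✗; signal on channel 4 ✗; signal on channel 1 ✗; signal on channel 2 ✓; parameter X depressed ✗
(B) mechanism M2 — does not account for indicator I2 active, signal on channel 4, signal on channel 1, signal on channel 2
(C) process P2 — fails on indicator I2 active, signal on channel 4, signal on channel 2, parameter X depressed (predicts parameter X elevated, not parameter X depressed)
(D) process P1 — indicator I2 active ✓; signal on channel 4 ✓; signal on channel 1 ✓; signal on channel 2 ✓; parameter X depressed ✗
(E) mechanism M1 — indicator I2 active ✗; signal on channel 4 ✓; signal on channel 1 ✓; signal on channel 2 ✓; parameter X depressed ✗
(F) mechanism M5 — accounts for every observation
(F) alone accounts for all the evidence.

F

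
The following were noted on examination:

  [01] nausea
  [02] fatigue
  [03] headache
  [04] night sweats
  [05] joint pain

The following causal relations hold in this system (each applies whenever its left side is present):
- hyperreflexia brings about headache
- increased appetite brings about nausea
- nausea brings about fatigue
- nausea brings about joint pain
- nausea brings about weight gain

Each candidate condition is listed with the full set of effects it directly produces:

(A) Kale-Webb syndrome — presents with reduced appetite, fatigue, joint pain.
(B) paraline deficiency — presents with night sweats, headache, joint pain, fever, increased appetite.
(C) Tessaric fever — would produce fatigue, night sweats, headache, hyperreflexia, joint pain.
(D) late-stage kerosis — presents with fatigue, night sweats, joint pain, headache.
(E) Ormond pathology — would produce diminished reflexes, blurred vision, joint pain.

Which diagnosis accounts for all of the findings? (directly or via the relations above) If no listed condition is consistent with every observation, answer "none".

Checking each candidate against the observations:
(A) Kale-Webb syndrome — nausea ✗; fatigue ✓; headache ✗; night sweats ✗; joint pain ✓
(B) paraline deficiency — accounts for every observation (nausea through increased appetite → nausea)
(C) Tessaric fever — nausea ✗; fatigue ✓; headache ✓; night sweats ✓; joint pain ✓
(D) late-stage kerosis — nausea ✗; fatigue ✓; headache ✓; night sweats ✓; joint pain ✓
(E) Ormond pathology — nausea ✗; fatigue ✗; headache ✗; night sweats ✗; joint pain ✓
Only (B) is consistent with every observation.

B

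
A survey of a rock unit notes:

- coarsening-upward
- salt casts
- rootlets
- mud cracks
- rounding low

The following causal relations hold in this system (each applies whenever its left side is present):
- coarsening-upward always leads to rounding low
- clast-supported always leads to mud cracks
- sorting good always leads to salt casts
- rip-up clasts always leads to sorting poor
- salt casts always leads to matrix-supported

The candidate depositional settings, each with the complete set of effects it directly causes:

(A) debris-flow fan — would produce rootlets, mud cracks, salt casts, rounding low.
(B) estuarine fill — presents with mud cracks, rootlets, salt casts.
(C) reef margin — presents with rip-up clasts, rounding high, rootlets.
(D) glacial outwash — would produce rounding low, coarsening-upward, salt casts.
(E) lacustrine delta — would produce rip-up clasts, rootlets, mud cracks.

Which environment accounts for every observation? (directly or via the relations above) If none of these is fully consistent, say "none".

Checking each candidate against the observations:
(A) debris-flow fan — coarsening-upward ✗; salt casts ✓; rootlets ✓; mud cracks ✓; rounding low ✓
(B) estuarine fill — coarsening-upward ✗; salt casts ✓; rootlets ✓; mud cracks ✓; rounding low ✗
(C) reef margin — fails on coarsening-upward, salt casts, mud cracks, rounding low (predicts rounding high, not rounding low)
(D) glacial outwash — coarsening-upward ✓; salt casts ✓; rootlets ✗; mud cracks ✗; rounding low ✓
(E) lacustrine delta — does not account for coarsening-upward, salt casts, rounding low
Every candidate fails on at least one observation.

none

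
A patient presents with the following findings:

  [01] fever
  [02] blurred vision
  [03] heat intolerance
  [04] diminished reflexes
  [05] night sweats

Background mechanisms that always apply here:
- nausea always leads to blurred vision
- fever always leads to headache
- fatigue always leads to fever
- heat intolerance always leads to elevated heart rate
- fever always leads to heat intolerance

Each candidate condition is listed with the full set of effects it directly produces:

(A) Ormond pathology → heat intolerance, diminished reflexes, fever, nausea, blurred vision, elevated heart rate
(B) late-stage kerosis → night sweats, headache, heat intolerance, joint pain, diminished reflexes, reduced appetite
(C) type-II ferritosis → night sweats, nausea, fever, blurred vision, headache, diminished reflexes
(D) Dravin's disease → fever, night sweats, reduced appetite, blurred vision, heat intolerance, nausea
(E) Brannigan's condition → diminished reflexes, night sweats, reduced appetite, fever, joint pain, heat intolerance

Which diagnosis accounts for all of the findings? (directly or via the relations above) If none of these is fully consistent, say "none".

C

Checking each candidate against the observations:
(A) Ormond pathology — fever match; blurred vision match; heat intolerance match; diminished reflexes match; night sweats miss
(B) late-stage kerosis — does not account for fever, blurred vision
(C) type-II ferritosis — fever match; blurred vision match; heat intolerance match (through fever → heat intolerance); diminished reflexes match; night sweats match
(D) Dravin's disease — does not account for diminished reflexes
(E) Brannigan's condition — does not account for blurred vision
(C) is the only candidate with no mismatches.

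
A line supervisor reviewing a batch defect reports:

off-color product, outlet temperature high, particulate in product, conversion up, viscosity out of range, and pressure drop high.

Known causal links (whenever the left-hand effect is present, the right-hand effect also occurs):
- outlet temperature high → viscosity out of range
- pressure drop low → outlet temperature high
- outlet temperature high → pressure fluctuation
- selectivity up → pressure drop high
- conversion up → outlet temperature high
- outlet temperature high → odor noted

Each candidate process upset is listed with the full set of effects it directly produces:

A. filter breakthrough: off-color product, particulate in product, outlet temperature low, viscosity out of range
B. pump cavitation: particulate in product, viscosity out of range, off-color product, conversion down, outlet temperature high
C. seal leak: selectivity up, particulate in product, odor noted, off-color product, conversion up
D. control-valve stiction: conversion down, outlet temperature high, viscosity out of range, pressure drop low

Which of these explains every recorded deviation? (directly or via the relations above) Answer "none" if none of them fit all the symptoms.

Checking each candidate against the observations:
(A) filter breakthrough — fails on outlet temperature high, conversion up, pressure drop high (predicts outlet temperature low, not outlet temperature high)
(B) pump cavitation — fails on conversion up, pressure drop high (predicts conversion down, not conversion up)
(C) seal leak — accounts for every observation (outlet temperature high through conversion up → outlet temperature high)
(D) control-valve stiction — fails on off-color product, particulate in product, conversion up, pressure drop high (predicts conversion down, not conversion up; predicts pressure drop low, not pressure drop high)
Only (C) is consistent with every observation.

C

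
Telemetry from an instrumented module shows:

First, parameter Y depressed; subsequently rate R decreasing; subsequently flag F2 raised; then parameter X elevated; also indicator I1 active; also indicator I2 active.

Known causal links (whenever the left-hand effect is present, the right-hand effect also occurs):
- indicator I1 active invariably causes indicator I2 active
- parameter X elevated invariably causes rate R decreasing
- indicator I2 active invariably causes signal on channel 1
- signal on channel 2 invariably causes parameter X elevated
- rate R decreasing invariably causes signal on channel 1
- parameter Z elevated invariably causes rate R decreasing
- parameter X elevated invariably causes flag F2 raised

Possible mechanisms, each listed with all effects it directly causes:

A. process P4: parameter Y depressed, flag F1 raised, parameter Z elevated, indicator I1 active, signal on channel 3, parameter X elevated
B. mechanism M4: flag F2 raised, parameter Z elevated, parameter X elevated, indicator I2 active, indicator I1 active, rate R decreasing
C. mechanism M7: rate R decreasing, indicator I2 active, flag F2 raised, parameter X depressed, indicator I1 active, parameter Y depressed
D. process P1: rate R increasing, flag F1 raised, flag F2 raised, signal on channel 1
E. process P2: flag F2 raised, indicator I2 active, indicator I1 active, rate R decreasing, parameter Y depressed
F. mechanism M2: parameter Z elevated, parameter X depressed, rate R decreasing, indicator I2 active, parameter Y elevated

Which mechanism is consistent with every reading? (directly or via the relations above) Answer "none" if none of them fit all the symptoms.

For each candidate, compare predicted effects to what was observed:
(A) process P4 — accounts for every observation (rate R decreasing by parameter Z elevated → rate R decreasing)
(B) mechanism M4 — parameter Y depressed NO; rate R decreasing yes; flag F2 raised yes; parameter X elevated yes; indicator I1 active yes; indicator I2 active yes
(C) mechanism M7 — parameter Y depressed yes; rate R decreasing yes; flag F2 raised yes; parameter X elevated NO; indicator I1 active yes; indicator I2 active yes
(D) process P1 — fails on parameter Y depressed, rate R decreasing, parameter X elevated, indicator I1 active, indicator I2 active (predicts rate R increasing, not rate R decreasing)
(E) process P2 — parameter Y depressed yes; rate R decreasing yes; flag F2 raised yes; parameter X elevated NO; indicator I1 active yes; indicator I2 active yes
(F) mechanism M2 — parameter Y depressed NO; rate R decreasing yes; flag F2 raised NO; parameter X elevated NO; indicator I1 active NO; indicator I2 active yes
Only (A) is consistent with every observation.

A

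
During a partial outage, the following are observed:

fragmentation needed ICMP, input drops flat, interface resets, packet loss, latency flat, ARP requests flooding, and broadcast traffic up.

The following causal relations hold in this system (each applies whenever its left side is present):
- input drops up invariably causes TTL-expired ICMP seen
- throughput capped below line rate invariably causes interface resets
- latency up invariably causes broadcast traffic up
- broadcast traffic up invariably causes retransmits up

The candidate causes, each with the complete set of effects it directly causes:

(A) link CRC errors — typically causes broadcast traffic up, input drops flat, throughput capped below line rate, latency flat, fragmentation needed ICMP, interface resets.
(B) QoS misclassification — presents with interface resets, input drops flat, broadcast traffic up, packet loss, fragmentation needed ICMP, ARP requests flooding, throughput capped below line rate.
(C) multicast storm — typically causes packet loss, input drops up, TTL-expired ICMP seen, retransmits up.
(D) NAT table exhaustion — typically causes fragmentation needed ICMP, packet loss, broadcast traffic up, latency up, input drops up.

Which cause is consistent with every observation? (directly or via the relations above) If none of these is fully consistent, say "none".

Per-candidate check:
(A) link CRC errors — fragmentation needed ICMP match; input drops flat match; interface resets match; packet loss miss; latency flat match; ARP requests flooding miss; broadcast traffic up match
(B) QoS misclassification — fragmentation needed ICMP match; input drops flat match; interface resets match; packet loss match; latency flat miss; ARP requests flooding match; broadcast traffic up match
(C) multicast storm — fragmentation needed ICMP miss; input drops flat miss; interface resets miss; packet loss match; latency flat miss; ARP requests flooding miss; broadcast traffic up miss
(D) NAT table exhaustion — fragmentation needed ICMP match; input drops flat miss; interface resets miss; packet loss match; latency flat miss; ARP requests flooding miss; broadcast traffic up match
None of the listed candidates fits everything.

none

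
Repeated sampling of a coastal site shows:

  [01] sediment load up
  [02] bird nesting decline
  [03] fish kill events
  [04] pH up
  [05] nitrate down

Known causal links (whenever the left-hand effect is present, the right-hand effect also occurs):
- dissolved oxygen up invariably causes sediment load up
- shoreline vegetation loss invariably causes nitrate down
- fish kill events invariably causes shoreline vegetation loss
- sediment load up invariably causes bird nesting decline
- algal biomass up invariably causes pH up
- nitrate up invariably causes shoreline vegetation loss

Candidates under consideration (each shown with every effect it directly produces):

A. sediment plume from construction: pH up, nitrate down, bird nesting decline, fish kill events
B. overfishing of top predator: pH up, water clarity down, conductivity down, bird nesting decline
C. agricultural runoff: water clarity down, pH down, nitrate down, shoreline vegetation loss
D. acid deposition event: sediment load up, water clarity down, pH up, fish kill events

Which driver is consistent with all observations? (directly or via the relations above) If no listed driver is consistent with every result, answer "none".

For each candidate, compare predicted effects to what was observed:
(A) sediment plume from construction — does not account for sediment load up
(B) overfishing of top predator — sediment load up ✗; bird nesting decline ✓; fish kill events ✗; pH up ✓; nitrate down ✗
(C) agricultural runoff — sediment load up ✗; bird nesting decline ✗; fish kill events ✗; pH up ✗; nitrate down ✓
(D) acid deposition event — sediment load up ✓; bird nesting decline ✓ (by sediment load up → bird nesting decline); fish kill events ✓; pH up ✓; nitrate down ✓ (by fish kill events → shoreline vegetation loss → nitrate down)
Only (D) is consistent with every observation.

D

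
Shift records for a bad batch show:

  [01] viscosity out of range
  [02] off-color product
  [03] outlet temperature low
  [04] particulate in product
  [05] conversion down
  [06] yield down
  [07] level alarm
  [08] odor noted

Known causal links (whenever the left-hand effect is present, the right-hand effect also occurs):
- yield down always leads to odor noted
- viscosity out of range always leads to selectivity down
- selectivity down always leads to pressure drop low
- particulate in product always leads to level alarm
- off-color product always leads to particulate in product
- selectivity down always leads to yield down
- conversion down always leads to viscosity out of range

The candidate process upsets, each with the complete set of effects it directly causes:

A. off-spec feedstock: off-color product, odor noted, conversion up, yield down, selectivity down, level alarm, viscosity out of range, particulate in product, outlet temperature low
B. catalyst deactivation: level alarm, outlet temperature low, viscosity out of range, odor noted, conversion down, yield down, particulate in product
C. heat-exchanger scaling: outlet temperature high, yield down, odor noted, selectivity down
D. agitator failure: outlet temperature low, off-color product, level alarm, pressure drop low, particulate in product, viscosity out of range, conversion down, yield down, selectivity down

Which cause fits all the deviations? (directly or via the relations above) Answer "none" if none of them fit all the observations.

D

For each candidate, compare predicted effects to what was observed:
(A) off-spec feedstock — viscosity out of range match; off-color product match; outlet temperature low match; particulate in product match; conversion down miss; yield down match; level alarm match; odor noted match
(B) catalyst deactivation — does not account for off-color product
(C) heat-exchanger scaling — viscosity out of range miss; off-color product miss; outlet temperature low miss; particulate in product miss; conversion down miss; yield down match; level alarm miss; odor noted match
(D) agitator failure — viscosity out of range match; off-color product match; outlet temperature low match; particulate in product match; conversion down match; yield down match; level alarm match; odor noted match (through yield down → odor noted)
(D) alone accounts for all the evidence.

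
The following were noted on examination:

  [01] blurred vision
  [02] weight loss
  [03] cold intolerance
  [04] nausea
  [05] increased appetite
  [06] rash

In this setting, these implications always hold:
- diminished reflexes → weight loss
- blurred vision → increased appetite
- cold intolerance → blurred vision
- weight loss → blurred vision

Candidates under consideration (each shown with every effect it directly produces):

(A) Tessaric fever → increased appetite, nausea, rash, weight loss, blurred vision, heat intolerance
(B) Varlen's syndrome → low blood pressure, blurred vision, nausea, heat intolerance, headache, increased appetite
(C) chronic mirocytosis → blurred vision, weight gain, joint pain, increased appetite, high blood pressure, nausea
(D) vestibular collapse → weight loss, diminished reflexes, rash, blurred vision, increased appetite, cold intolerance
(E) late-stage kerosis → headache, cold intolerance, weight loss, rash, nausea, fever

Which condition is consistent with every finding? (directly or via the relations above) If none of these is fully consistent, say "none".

E

Per-candidate check:
(A) Tessaric fever — fails on cold intolerance (predicts heat intolerance, not cold intolerance)
(B) Varlen's syndrome — fails on weight loss, cold intolerance, rash (predicts heat intolerance, not cold intolerance)
(C) chronic mirocytosis — fails on weight loss, cold intolerance, rash (predicts weight gain, not weight loss)
(D) vestibular collapse — does not account for nausea
(E) late-stage kerosis — blurred vision + (via weight loss → blurred vision); weight loss +; cold intolerance +; nausea +; increased appetite + (via weight loss → blurred vision → increased appetite); rash +
(E) is the only candidate with no mismatches.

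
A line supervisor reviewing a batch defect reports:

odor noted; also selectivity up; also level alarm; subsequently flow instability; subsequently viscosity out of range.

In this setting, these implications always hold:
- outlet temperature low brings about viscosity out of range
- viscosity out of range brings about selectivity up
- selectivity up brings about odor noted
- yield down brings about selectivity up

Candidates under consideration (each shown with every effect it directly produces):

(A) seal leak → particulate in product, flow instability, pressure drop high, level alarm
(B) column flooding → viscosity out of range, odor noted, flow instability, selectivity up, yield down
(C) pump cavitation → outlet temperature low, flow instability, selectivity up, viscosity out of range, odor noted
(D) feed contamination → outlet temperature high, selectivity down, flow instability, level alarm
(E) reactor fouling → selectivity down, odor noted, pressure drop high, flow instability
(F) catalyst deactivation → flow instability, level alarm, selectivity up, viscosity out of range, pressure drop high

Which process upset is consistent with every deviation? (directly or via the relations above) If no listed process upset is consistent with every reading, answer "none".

Checking each candidate against the observations:
(A) seal leak — does not account for odor noted, selectivity up, viscosity out of range
(B) column flooding — odor noted +; selectivity up +; level alarm -; flow instability +; viscosity out of range +
(C) pump cavitation — odor noted +; selectivity up +; level alarm -; flow instability +; viscosity out of range +
(D) feed contamination — fails on odor noted, selectivity up, viscosity out of range (predicts selectivity down, not selectivity up)
(E) reactor fouling — fails on selectivity up, level alarm, viscosity out of range (predicts selectivity down, not selectivity up)
(F) catalyst deactivation — odor noted + (via selectivity up → odor noted); selectivity up +; level alarm +; flow instability +; viscosity out of range +
Only (F) is consistent with every observation.

F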